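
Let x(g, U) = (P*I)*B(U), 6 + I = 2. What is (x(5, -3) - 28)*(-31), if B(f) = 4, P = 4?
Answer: 2852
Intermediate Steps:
I = -4 (I = -6 + 2 = -4)
x(g, U) = -64 (x(g, U) = (4*(-4))*4 = -16*4 = -64)
(x(5, -3) - 28)*(-31) = (-64 - 28)*(-31) = -92*(-31) = 2852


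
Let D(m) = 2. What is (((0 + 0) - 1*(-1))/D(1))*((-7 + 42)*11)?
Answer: 385/2 ≈ 192.50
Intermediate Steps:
(((0 + 0) - 1*(-1))/D(1))*((-7 + 42)*11) = (((0 + 0) - 1*(-1))/2)*((-7 + 42)*11) = ((0 + 1)*(1/2))*(35*11) = (1*(1/2))*385 = (1/2)*385 = 385/2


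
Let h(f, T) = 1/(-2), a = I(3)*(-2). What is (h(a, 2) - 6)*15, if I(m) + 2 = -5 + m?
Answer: -195/2 ≈ -97.500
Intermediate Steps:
I(m) = -7 + m (I(m) = -2 + (-5 + m) = -7 + m)
a = 8 (a = (-7 + 3)*(-2) = -4*(-2) = 8)
h(f, T) = -½
(h(a, 2) - 6)*15 = (-½ - 6)*15 = -13/2*15 = -195/2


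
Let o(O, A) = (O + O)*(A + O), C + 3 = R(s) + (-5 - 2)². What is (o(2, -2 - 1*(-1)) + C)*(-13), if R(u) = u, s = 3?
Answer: -689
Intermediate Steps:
C = 49 (C = -3 + (3 + (-5 - 2)²) = -3 + (3 + (-7)²) = -3 + (3 + 49) = -3 + 52 = 49)
o(O, A) = 2*O*(A + O) (o(O, A) = (2*O)*(A + O) = 2*O*(A + O))
(o(2, -2 - 1*(-1)) + C)*(-13) = (2*2*((-2 - 1*(-1)) + 2) + 49)*(-13) = (2*2*((-2 + 1) + 2) + 49)*(-13) = (2*2*(-1 + 2) + 49)*(-13) = (2*2*1 + 49)*(-13) = (4 + 49)*(-13) = 53*(-13) = -689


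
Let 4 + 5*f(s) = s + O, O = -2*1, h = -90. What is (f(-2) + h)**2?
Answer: 209764/25 ≈ 8390.6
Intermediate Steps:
O = -2
f(s) = -6/5 + s/5 (f(s) = -4/5 + (s - 2)/5 = -4/5 + (-2 + s)/5 = -4/5 + (-2/5 + s/5) = -6/5 + s/5)
(f(-2) + h)**2 = ((-6/5 + (1/5)*(-2)) - 90)**2 = ((-6/5 - 2/5) - 90)**2 = (-8/5 - 90)**2 = (-458/5)**2 = 209764/25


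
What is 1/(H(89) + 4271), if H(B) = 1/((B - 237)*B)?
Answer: 13172/56257611 ≈ 0.00023414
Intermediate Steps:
H(B) = 1/(B*(-237 + B)) (H(B) = 1/((-237 + B)*B) = 1/(B*(-237 + B)))
1/(H(89) + 4271) = 1/(1/(89*(-237 + 89)) + 4271) = 1/((1/89)/(-148) + 4271) = 1/((1/89)*(-1/148) + 4271) = 1/(-1/13172 + 4271) = 1/(56257611/13172) = 13172/56257611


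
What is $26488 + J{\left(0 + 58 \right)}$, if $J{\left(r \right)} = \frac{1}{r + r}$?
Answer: $\frac{3072609}{116} \approx 26488.0$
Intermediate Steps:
$J{\left(r \right)} = \frac{1}{2 r}$
$26488 + J{\left(0 + 58 \right)} = 26488 + \frac{1}{2 \left(0 + 58\right)} = 26488 + \frac{1}{2 \cdot 58} = 26488 + \frac{1}{2} \cdot \frac{1}{58} = 26488 + \frac{1}{116} = \frac{3072609}{116}$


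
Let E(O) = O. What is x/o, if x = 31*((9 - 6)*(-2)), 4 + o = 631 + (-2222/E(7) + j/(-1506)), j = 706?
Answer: -490203/814640 ≈ -0.60174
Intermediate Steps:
o = 1629280/5271 (o = -4 + (631 + (-2222/7 + 706/(-1506))) = -4 + (631 + (-2222*1/7 + 706*(-1/1506))) = -4 + (631 + (-2222/7 - 353/753)) = -4 + (631 - 1675637/5271) = -4 + 1650364/5271 = 1629280/5271 ≈ 309.10)
x = -186 (x = 31*(3*(-2)) = 31*(-6) = -186)
x/o = -186/1629280/5271 = -186*5271/1629280 = -490203/814640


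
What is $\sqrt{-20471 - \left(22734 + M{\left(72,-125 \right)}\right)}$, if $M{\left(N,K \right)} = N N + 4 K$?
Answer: $3 i \sqrt{5321} \approx 218.84 i$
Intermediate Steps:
$M{\left(N,K \right)} = N^{2} + 4 K$
$\sqrt{-20471 - \left(22734 + M{\left(72,-125 \right)}\right)} = \sqrt{-20471 - \left(27918 - 500\right)} = \sqrt{-20471 - 27418} = \sqrt{-47889} = 3 i \sqrt{5321}$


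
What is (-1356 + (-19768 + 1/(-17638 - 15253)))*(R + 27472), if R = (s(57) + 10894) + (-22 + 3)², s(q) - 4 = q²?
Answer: -29167262580300/32891 ≈ -8.8679e+8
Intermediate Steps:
s(q) = 4 + q²
R = 14508 (R = ((4 + 57²) + 10894) + (-22 + 3)² = ((4 + 3249) + 10894) + (-19)² = (3253 + 10894) + 361 = 14147 + 361 = 14508)
(-1356 + (-19768 + 1/(-17638 - 15253)))*(R + 27472) = (-1356 + (-19768 + 1/(-17638 - 15253)))*(14508 + 27472) = (-1356 + (-19768 + 1/(-32891)))*41980 = (-1356 + (-19768 - 1/32891))*41980 = (-1356 - 650189289/32891)*41980 = -694789485/32891*41980 = -29167262580300/32891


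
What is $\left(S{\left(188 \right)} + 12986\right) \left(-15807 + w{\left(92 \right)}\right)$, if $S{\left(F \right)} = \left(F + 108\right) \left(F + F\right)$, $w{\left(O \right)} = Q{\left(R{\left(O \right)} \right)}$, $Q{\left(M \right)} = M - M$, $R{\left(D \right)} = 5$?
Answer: $-1964525574$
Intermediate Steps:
$Q{\left(M \right)} = 0$
$w{\left(O \right)} = 0$
$S{\left(F \right)} = 2 F \left(108 + F\right)$ ($S{\left(F \right)} = \left(108 + F\right) 2 F = 2 F \left(108 + F\right)$)
$\left(S{\left(188 \right)} + 12986\right) \left(-15807 + w{\left(92 \right)}\right) = \left(2 \cdot 188 \left(108 + 188\right) + 12986\right) \left(-15807 + 0\right) = \left(2 \cdot 188 \cdot 296 + 12986\right) \left(-15807\right) = \left(111296 + 12986\right) \left(-15807\right) = 124282 \left(-15807\right) = -1964525574$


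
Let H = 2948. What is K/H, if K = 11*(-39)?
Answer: -39/268 ≈ -0.14552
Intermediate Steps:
K = -429
K/H = -429/2948 = -429*1/2948 = -39/268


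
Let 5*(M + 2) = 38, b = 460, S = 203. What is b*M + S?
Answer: 2779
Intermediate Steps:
M = 28/5 (M = -2 + (⅕)*38 = -2 + 38/5 = 28/5 ≈ 5.6000)
b*M + S = 460*(28/5) + 203 = 2576 + 203 = 2779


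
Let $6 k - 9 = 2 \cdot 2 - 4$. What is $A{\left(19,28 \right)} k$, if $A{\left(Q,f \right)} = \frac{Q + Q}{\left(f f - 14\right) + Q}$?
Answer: $\frac{19}{263} \approx 0.072243$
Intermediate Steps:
$k = \frac{3}{2}$ ($k = \frac{3}{2} + \frac{2 \cdot 2 - 4}{6} = \frac{3}{2} + \frac{4 - 4}{6} = \frac{3}{2} + \frac{1}{6} \cdot 0 = \frac{3}{2} + 0 = \frac{3}{2} \approx 1.5$)
$A{\left(Q,f \right)} = \frac{2 Q}{-14 + Q + f^{2}}$ ($A{\left(Q,f \right)} = \frac{2 Q}{\left(f^{2} - 14\right) + Q} = \frac{2 Q}{\left(-14 + f^{2}\right) + Q} = \frac{2 Q}{-14 + Q + f^{2}}$)
$A{\left(19,28 \right)} k = 2 \cdot 19 \frac{1}{-14 + 19 + 28^{2}} \cdot \frac{3}{2} = 2 \cdot 19 \frac{1}{-14 + 19 + 784} \cdot \frac{3}{2} = 2 \cdot 19 \cdot \frac{1}{789} \cdot \frac{3}{2} = \frac{38}{789} \cdot \frac{3}{2} = \frac{19}{263}$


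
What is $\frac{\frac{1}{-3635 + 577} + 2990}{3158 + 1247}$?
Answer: $\frac{9143419}{13470490} \approx 0.67877$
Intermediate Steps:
$\frac{\frac{1}{-3635 + 577} + 2990}{3158 + 1247} = \frac{\frac{1}{-3058} + 2990}{4405} = \left(- \frac{1}{3058} + 2990\right) \frac{1}{4405} = \frac{9143419}{3058} \cdot \frac{1}{4405} = \frac{9143419}{13470490}$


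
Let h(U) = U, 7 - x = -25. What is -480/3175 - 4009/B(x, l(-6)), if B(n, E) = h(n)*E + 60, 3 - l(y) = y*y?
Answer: 2450099/632460 ≈ 3.8739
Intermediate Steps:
x = 32 (x = 7 - 1*(-25) = 7 + 25 = 32)
l(y) = 3 - y² (l(y) = 3 - y*y = 3 - y²)
B(n, E) = 60 + E*n (B(n, E) = n*E + 60 = E*n + 60 = 60 + E*n)
-480/3175 - 4009/B(x, l(-6)) = -480/3175 - 4009/(60 + (3 - 1*(-6)²)*32) = -480*1/3175 - 4009/(60 + (3 - 1*36)*32) = -96/635 - 4009/(60 + (3 - 36)*32) = -96/635 - 4009/(60 - 33*32) = -96/635 - 4009/(60 - 1056) = -96/635 - 4009/(-996) = -96/635 - 4009*(-1/996) = -96/635 + 4009/996 = 2450099/632460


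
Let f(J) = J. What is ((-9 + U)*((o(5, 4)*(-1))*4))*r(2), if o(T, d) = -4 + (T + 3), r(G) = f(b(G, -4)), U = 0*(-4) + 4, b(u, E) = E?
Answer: -320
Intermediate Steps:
U = 4 (U = 0 + 4 = 4)
r(G) = -4
o(T, d) = -1 + T (o(T, d) = -4 + (3 + T) = -1 + T)
((-9 + U)*((o(5, 4)*(-1))*4))*r(2) = ((-9 + 4)*(((-1 + 5)*(-1))*4))*(-4) = -5*4*(-1)*4*(-4) = -(-20)*4*(-4) = -5*(-16)*(-4) = 80*(-4) = -320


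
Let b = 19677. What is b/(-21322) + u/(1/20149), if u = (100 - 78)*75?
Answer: 101266856289/3046 ≈ 3.3246e+7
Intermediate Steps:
u = 1650 (u = 22*75 = 1650)
b/(-21322) + u/(1/20149) = 19677/(-21322) + 1650/(1/20149) = 19677*(-1/21322) + 1650/(1/20149) = -2811/3046 + 1650*20149 = -2811/3046 + 33245850 = 101266856289/3046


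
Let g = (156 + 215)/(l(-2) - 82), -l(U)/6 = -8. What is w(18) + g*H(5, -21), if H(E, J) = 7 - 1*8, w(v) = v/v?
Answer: 405/34 ≈ 11.912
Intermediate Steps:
l(U) = 48 (l(U) = -6*(-8) = 48)
w(v) = 1
H(E, J) = -1 (H(E, J) = 7 - 8 = -1)
g = -371/34 (g = (156 + 215)/(48 - 82) = 371/(-34) = 371*(-1/34) = -371/34 ≈ -10.912)
w(18) + g*H(5, -21) = 1 - 371/34*(-1) = 1 + 371/34 = 405/34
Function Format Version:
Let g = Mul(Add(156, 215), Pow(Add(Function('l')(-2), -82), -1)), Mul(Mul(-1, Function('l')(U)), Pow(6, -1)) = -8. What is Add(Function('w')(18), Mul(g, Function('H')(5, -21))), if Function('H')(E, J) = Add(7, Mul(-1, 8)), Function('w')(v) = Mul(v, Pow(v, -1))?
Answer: Rational(405, 34) ≈ 11.912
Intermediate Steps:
Function('l')(U) = 48 (Function('l')(U) = Mul(-6, -8) = 48)
Function('w')(v) = 1
Function('H')(E, J) = -1 (Function('H')(E, J) = Add(7, -8) = -1)
g = Rational(-371, 34) (g = Mul(Add(156, 215), Pow(Add(48, -82), -1)) = Mul(371, Pow(-34, -1)) = Mul(371, Rational(-1, 34)) = Rational(-371, 34) ≈ -10.912)
Add(Function('w')(18), Mul(g, Function('H')(5, -21))) = Add(1, Mul(Rational(-371, 34), -1)) = Add(1, Rational(371, 34)) = Rational(405, 34)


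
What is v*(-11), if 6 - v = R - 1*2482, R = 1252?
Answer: -13596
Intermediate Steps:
v = 1236 (v = 6 - (1252 - 1*2482) = 6 - (1252 - 2482) = 6 - 1*(-1230) = 6 + 1230 = 1236)
v*(-11) = 1236*(-11) = -13596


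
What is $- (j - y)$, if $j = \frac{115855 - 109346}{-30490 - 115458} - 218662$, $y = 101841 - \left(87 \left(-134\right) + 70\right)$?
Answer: $\frac{48468023777}{145948} \approx 3.3209 \cdot 10^{5}$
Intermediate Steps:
$y = 113429$ ($y = 101841 - \left(-11658 + 70\right) = 101841 - -11588 = 101841 + 11588 = 113429$)
$j = - \frac{31913288085}{145948}$ ($j = \frac{6509}{-145948} - 218662 = 6509 \left(- \frac{1}{145948}\right) - 218662 = - \frac{6509}{145948} - 218662 = - \frac{31913288085}{145948} \approx -2.1866 \cdot 10^{5}$)
$- (j - y) = - (- \frac{31913288085}{145948} - 113429) = \left(-1\right) \left(- \frac{48468023777}{145948}\right) = \frac{48468023777}{145948}$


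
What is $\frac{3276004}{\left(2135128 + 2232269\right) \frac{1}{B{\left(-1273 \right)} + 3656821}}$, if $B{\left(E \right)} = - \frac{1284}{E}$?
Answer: $\frac{15250238970629668}{5559696381} \approx 2.743 \cdot 10^{6}$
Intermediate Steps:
$\frac{3276004}{\left(2135128 + 2232269\right) \frac{1}{B{\left(-1273 \right)} + 3656821}} = \frac{3276004}{\left(2135128 + 2232269\right) \frac{1}{- \frac{1284}{-1273} + 3656821}} = \frac{3276004}{4367397 \frac{1}{\left(-1284\right) \left(- \frac{1}{1273}\right) + 3656821}} = \frac{3276004}{4367397 \frac{1}{\frac{1284}{1273} + 3656821}} = \frac{3276004}{4367397 \frac{1}{\frac{4655134417}{1273}}} = \frac{3276004}{4367397 \cdot \frac{1273}{4655134417}} = \frac{3276004}{\frac{5559696381}{4655134417}} = 3276004 \cdot \frac{4655134417}{5559696381} = \frac{15250238970629668}{5559696381}$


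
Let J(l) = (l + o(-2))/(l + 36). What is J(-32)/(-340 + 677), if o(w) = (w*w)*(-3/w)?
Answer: -13/674 ≈ -0.019288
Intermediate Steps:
o(w) = -3*w (o(w) = w**2*(-3/w) = -3*w)
J(l) = (6 + l)/(36 + l) (J(l) = (l - 3*(-2))/(l + 36) = (l + 6)/(36 + l) = (6 + l)/(36 + l))
J(-32)/(-340 + 677) = ((6 - 32)/(36 - 32))/(-340 + 677) = (-26/4)/337 = ((1/4)*(-26))*(1/337) = -13/2*1/337 = -13/674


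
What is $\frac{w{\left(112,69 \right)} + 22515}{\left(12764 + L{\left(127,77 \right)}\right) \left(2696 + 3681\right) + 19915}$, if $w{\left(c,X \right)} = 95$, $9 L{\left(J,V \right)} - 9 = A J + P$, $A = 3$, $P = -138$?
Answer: $\frac{3230}{11656357} \approx 0.0002771$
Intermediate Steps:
$L{\left(J,V \right)} = - \frac{43}{3} + \frac{J}{3}$ ($L{\left(J,V \right)} = 1 + \frac{3 J - 138}{9} = 1 + \frac{-138 + 3 J}{9} = 1 + \left(- \frac{46}{3} + \frac{J}{3}\right) = - \frac{43}{3} + \frac{J}{3}$)
$\frac{w{\left(112,69 \right)} + 22515}{\left(12764 + L{\left(127,77 \right)}\right) \left(2696 + 3681\right) + 19915} = \frac{95 + 22515}{\left(12764 + \left(- \frac{43}{3} + \frac{1}{3} \cdot 127\right)\right) \left(2696 + 3681\right) + 19915} = \frac{22610}{\left(12764 + \left(- \frac{43}{3} + \frac{127}{3}\right)\right) 6377 + 19915} = \frac{22610}{\left(12764 + 28\right) 6377 + 19915} = \frac{22610}{12792 \cdot 6377 + 19915} = \frac{22610}{81574584 + 19915} = \frac{22610}{81594499} = 22610 \cdot \frac{1}{81594499} = \frac{3230}{11656357}$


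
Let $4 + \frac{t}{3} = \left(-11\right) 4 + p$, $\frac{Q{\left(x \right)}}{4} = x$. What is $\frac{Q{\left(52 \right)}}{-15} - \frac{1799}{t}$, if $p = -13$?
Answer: $- \frac{1231}{305} \approx -4.0361$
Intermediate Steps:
$Q{\left(x \right)} = 4 x$
$t = -183$ ($t = -12 + 3 \left(\left(-11\right) 4 - 13\right) = -12 + 3 \left(-44 - 13\right) = -12 + 3 \left(-57\right) = -12 - 171 = -183$)
$\frac{Q{\left(52 \right)}}{-15} - \frac{1799}{t} = \frac{4 \cdot 52}{-15} - \frac{1799}{-183} = 208 \left(- \frac{1}{15}\right) - - \frac{1799}{183} = - \frac{208}{15} + \frac{1799}{183} = - \frac{1231}{305}$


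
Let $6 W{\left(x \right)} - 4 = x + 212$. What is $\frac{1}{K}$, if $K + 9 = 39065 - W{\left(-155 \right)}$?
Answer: $\frac{6}{234275} \approx 2.5611 \cdot 10^{-5}$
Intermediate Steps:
$W{\left(x \right)} = 36 + \frac{x}{6}$ ($W{\left(x \right)} = \frac{2}{3} + \frac{x + 212}{6} = \frac{2}{3} + \frac{212 + x}{6} = \frac{2}{3} + \left(\frac{106}{3} + \frac{x}{6}\right) = 36 + \frac{x}{6}$)
$K = \frac{234275}{6}$ ($K = -9 + \left(39065 - \left(36 + \frac{1}{6} \left(-155\right)\right)\right) = -9 + \left(39065 - \left(36 - \frac{155}{6}\right)\right) = -9 + \left(39065 - \frac{61}{6}\right) = -9 + \frac{234329}{6} = \frac{234275}{6} \approx 39046.0$)
$\frac{1}{K} = \frac{1}{\frac{234275}{6}} = \frac{6}{234275}$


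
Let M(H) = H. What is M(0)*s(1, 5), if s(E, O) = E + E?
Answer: 0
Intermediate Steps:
s(E, O) = 2*E
M(0)*s(1, 5) = 0*(2*1) = 0*2 = 0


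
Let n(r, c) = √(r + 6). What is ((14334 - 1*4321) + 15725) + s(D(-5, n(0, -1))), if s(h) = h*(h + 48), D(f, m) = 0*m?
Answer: 25738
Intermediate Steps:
n(r, c) = √(6 + r)
D(f, m) = 0
s(h) = h*(48 + h)
((14334 - 1*4321) + 15725) + s(D(-5, n(0, -1))) = ((14334 - 1*4321) + 15725) + 0*(48 + 0) = ((14334 - 4321) + 15725) + 0*48 = (10013 + 15725) + 0 = 25738 + 0 = 25738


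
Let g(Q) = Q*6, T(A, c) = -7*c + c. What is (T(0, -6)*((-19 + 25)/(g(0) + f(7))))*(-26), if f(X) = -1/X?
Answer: 39312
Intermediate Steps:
T(A, c) = -6*c
g(Q) = 6*Q
(T(0, -6)*((-19 + 25)/(g(0) + f(7))))*(-26) = ((-6*(-6))*((-19 + 25)/(6*0 - 1/7)))*(-26) = (36*(6/(0 - 1*1/7)))*(-26) = (36*(6/(0 - 1/7)))*(-26) = (36*(6/(-1/7)))*(-26) = (36*(6*(-7)))*(-26) = (36*(-42))*(-26) = -1512*(-26) = 39312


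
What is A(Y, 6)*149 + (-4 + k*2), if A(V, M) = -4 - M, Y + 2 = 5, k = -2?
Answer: -1498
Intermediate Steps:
Y = 3 (Y = -2 + 5 = 3)
A(Y, 6)*149 + (-4 + k*2) = (-4 - 1*6)*149 + (-4 - 2*2) = (-4 - 6)*149 + (-4 - 4) = -10*149 - 8 = -1490 - 8 = -1498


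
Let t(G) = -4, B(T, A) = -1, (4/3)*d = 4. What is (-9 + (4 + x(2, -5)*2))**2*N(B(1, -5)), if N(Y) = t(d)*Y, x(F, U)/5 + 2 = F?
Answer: 100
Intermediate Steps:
d = 3 (d = (3/4)*4 = 3)
x(F, U) = -10 + 5*F
N(Y) = -4*Y
(-9 + (4 + x(2, -5)*2))**2*N(B(1, -5)) = (-9 + (4 + (-10 + 5*2)*2))**2*(-4*(-1)) = (-9 + (4 + (-10 + 10)*2))**2*4 = (-9 + (4 + 0*2))**2*4 = (-9 + (4 + 0))**2*4 = (-9 + 4)**2*4 = (-5)**2*4 = 25*4 = 100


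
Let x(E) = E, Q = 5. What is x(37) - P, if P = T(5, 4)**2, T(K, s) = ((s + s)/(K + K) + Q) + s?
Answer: -1476/25 ≈ -59.040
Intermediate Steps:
T(K, s) = 5 + s + s/K (T(K, s) = ((s + s)/(K + K) + 5) + s = ((2*s)/((2*K)) + 5) + s = ((2*s)*(1/(2*K)) + 5) + s = (s/K + 5) + s = (5 + s/K) + s = 5 + s + s/K)
P = 2401/25 (P = (5 + 4 + 4/5)**2 = (49/5)**2 = 2401/25 ≈ 96.040)
x(37) - P = 37 - 1*2401/25 = 37 - 2401/25 = -1476/25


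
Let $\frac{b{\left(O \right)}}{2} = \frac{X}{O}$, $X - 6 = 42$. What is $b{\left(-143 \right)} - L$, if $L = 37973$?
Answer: $- \frac{5430235}{143} \approx -37974.0$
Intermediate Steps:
$X = 48$ ($X = 6 + 42 = 48$)
$b{\left(O \right)} = \frac{96}{O}$ ($b{\left(O \right)} = 2 \frac{48}{O} = \frac{96}{O}$)
$b{\left(-143 \right)} - L = \frac{96}{-143} - 37973 = 96 \left(- \frac{1}{143}\right) - 37973 = - \frac{96}{143} - 37973 = - \frac{5430235}{143}$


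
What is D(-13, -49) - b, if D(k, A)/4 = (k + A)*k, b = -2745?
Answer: 5969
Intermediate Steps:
D(k, A) = 4*k*(A + k) (D(k, A) = 4*((k + A)*k) = 4*((A + k)*k) = 4*(k*(A + k)) = 4*k*(A + k))
D(-13, -49) - b = 4*(-13)*(-49 - 13) - 1*(-2745) = 4*(-13)*(-62) + 2745 = 3224 + 2745 = 5969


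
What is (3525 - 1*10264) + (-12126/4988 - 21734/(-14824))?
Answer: -1448741975/214948 ≈ -6740.0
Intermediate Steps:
(3525 - 1*10264) + (-12126/4988 - 21734/(-14824)) = (3525 - 10264) + (-12126*1/4988 - 21734*(-1/14824)) = -6739 + (-141/58 + 10867/7412) = -6739 - 207403/214948 = -1448741975/214948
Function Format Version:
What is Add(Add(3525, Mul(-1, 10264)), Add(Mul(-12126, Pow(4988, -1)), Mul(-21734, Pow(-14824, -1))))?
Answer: Rational(-1448741975, 214948) ≈ -6740.0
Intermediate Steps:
Add(Add(3525, Mul(-1, 10264)), Add(Mul(-12126, Pow(4988, -1)), Mul(-21734, Pow(-14824, -1)))) = Add(Add(3525, -10264), Add(Mul(-12126, Rational(1, 4988)), Mul(-21734, Rational(-1, 14824)))) = Add(-6739, Add(Rational(-141, 58), Rational(10867, 7412))) = Add(-6739, Rational(-207403, 214948)) = Rational(-1448741975, 214948)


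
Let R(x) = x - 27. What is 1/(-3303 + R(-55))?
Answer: -1/3385 ≈ -0.00029542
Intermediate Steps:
R(x) = -27 + x
1/(-3303 + R(-55)) = 1/(-3303 + (-27 - 55)) = 1/(-3303 - 82) = 1/(-3385) = -1/3385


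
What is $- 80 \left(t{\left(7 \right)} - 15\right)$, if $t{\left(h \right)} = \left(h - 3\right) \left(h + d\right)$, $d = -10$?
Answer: $2160$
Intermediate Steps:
$t{\left(h \right)} = \left(-10 + h\right) \left(-3 + h\right)$ ($t{\left(h \right)} = \left(h - 3\right) \left(h - 10\right) = \left(-3 + h\right) \left(-10 + h\right) = \left(-10 + h\right) \left(-3 + h\right)$)
$- 80 \left(t{\left(7 \right)} - 15\right) = - 80 \left(\left(30 + 7^{2} - 91\right) - 15\right) = - 80 \left(\left(30 + 49 - 91\right) - 15\right) = - 80 \left(-12 - 15\right) = \left(-80\right) \left(-27\right) = 2160$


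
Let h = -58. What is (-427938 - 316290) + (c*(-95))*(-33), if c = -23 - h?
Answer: -634503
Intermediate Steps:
c = 35 (c = -23 - 1*(-58) = -23 + 58 = 35)
(-427938 - 316290) + (c*(-95))*(-33) = (-427938 - 316290) + (35*(-95))*(-33) = -744228 - 3325*(-33) = -744228 + 109725 = -634503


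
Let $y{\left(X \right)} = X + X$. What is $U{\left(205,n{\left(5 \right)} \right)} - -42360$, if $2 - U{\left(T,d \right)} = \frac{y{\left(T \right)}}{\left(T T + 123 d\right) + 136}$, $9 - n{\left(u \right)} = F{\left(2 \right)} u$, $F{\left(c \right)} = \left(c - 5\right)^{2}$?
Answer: $\frac{1598444936}{37733} \approx 42362.0$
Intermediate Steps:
$F{\left(c \right)} = \left(-5 + c\right)^{2}$
$y{\left(X \right)} = 2 X$
$n{\left(u \right)} = 9 - 9 u$ ($n{\left(u \right)} = 9 - \left(-5 + 2\right)^{2} u = 9 - \left(-3\right)^{2} u = 9 - 9 u$)
$U{\left(T,d \right)} = 2 - \frac{2 T}{136 + T^{2} + 123 d}$ ($U{\left(T,d \right)} = 2 - \frac{2 T}{\left(T T + 123 d\right) + 136} = 2 - \frac{2 T}{\left(T^{2} + 123 d\right) + 136} = 2 - \frac{2 T}{136 + T^{2} + 123 d}$)
$U{\left(205,n{\left(5 \right)} \right)} - -42360 = \frac{2 \left(136 + 205^{2} - 205 + 123 \left(9 - 45\right)\right)}{136 + 205^{2} + 123 \left(9 - 45\right)} - -42360 = \frac{2 \left(136 + 42025 - 205 + 123 \left(9 - 45\right)\right)}{136 + 42025 + 123 \left(9 - 45\right)} + 42360 = \frac{2 \left(136 + 42025 - 205 + 123 \left(-36\right)\right)}{136 + 42025 + 123 \left(-36\right)} + 42360 = \frac{2 \left(136 + 42025 - 205 - 4428\right)}{136 + 42025 - 4428} + 42360 = 2 \cdot \frac{1}{37733} \cdot 37528 + 42360 = \frac{75056}{37733} + 42360 = \frac{1598444936}{37733}$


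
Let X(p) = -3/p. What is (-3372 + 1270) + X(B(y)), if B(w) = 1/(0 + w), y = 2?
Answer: -2108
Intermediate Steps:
B(w) = 1/w
(-3372 + 1270) + X(B(y)) = (-3372 + 1270) - 3/(1/2) = -2102 - 3/½ = -2102 - 3*2 = -2102 - 6 = -2108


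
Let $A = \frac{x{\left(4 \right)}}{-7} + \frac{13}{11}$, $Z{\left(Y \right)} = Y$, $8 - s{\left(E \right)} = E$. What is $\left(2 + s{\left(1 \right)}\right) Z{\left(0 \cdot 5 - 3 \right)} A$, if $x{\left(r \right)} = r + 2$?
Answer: $- \frac{675}{77} \approx -8.7662$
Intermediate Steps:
$s{\left(E \right)} = 8 - E$
$x{\left(r \right)} = 2 + r$
$A = \frac{25}{77}$ ($A = \frac{2 + 4}{-7} + \frac{13}{11} = 6 \left(- \frac{1}{7}\right) + 13 \cdot \frac{1}{11} = - \frac{6}{7} + \frac{13}{11} = \frac{25}{77} \approx 0.32468$)
$\left(2 + s{\left(1 \right)}\right) Z{\left(0 \cdot 5 - 3 \right)} A = \left(2 + \left(8 - 1\right)\right) \left(0 \cdot 5 - 3\right) \frac{25}{77} = \left(2 + \left(8 - 1\right)\right) \left(0 - 3\right) \frac{25}{77} = \left(2 + 7\right) \left(-3\right) \frac{25}{77} = 9 \left(-3\right) \frac{25}{77} = \left(-27\right) \frac{25}{77} = - \frac{675}{77}$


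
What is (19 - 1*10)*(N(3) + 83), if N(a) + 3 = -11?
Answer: 621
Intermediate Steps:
N(a) = -14 (N(a) = -3 - 11 = -14)
(19 - 1*10)*(N(3) + 83) = (19 - 1*10)*(-14 + 83) = (19 - 10)*69 = 9*69 = 621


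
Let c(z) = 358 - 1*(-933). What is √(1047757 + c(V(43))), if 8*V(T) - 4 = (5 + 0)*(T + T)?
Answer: 2*√262262 ≈ 1024.2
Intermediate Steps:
V(T) = ½ + 5*T/4 (V(T) = ½ + ((5 + 0)*(T + T))/8 = ½ + (5*(2*T))/8 = ½ + (10*T)/8 = ½ + 5*T/4)
c(z) = 1291 (c(z) = 358 + 933 = 1291)
√(1047757 + c(V(43))) = √(1047757 + 1291) = √1049048 = 2*√262262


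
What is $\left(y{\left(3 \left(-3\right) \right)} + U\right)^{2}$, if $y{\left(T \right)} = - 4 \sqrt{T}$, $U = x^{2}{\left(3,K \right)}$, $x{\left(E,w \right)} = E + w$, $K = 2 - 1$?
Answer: $112 - 384 i \approx 112.0 - 384.0 i$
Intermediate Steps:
$K = 1$
$U = 16$ ($U = \left(3 + 1\right)^{2} = 4^{2} = 16$)
$\left(y{\left(3 \left(-3\right) \right)} + U\right)^{2} = \left(- 4 \sqrt{3 \left(-3\right)} + 16\right)^{2} = \left(- 4 \sqrt{-9} + 16\right)^{2} = \left(- 4 \cdot 3 i + 16\right)^{2} = \left(- 12 i + 16\right)^{2} = \left(16 - 12 i\right)^{2}$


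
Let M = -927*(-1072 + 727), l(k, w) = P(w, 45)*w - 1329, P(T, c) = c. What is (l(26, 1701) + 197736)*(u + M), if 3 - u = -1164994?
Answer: 405282405024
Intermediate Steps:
u = 1164997 (u = 3 - 1*(-1164994) = 3 + 1164994 = 1164997)
l(k, w) = -1329 + 45*w (l(k, w) = 45*w - 1329 = -1329 + 45*w)
M = 319815 (M = -927*(-345) = 319815)
(l(26, 1701) + 197736)*(u + M) = ((-1329 + 45*1701) + 197736)*(1164997 + 319815) = ((-1329 + 76545) + 197736)*1484812 = (75216 + 197736)*1484812 = 272952*1484812 = 405282405024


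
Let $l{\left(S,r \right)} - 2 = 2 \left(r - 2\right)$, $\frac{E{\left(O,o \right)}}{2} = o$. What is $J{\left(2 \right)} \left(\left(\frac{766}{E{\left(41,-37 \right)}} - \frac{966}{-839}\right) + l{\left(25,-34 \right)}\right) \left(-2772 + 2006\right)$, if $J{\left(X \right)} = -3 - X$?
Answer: $- \frac{9416457150}{31043} \approx -3.0334 \cdot 10^{5}$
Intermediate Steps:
$E{\left(O,o \right)} = 2 o$
$l{\left(S,r \right)} = -2 + 2 r$ ($l{\left(S,r \right)} = 2 + 2 \left(r - 2\right) = 2 + 2 \left(-2 + r\right) = 2 + \left(-4 + 2 r\right) = -2 + 2 r$)
$J{\left(2 \right)} \left(\left(\frac{766}{E{\left(41,-37 \right)}} - \frac{966}{-839}\right) + l{\left(25,-34 \right)}\right) \left(-2772 + 2006\right) = \left(-3 - 2\right) \left(\left(\frac{766}{2 \left(-37\right)} - \frac{966}{-839}\right) + \left(-2 + 2 \left(-34\right)\right)\right) \left(-2772 + 2006\right) = \left(-3 - 2\right) \left(\left(\frac{766}{-74} - - \frac{966}{839}\right) - 70\right) \left(-766\right) = - 5 \left(\left(766 \left(- \frac{1}{74}\right) + \frac{966}{839}\right) - 70\right) \left(-766\right) = - 5 \left(\left(- \frac{383}{37} + \frac{966}{839}\right) - 70\right) \left(-766\right) = - 5 \left(- \frac{285595}{31043} - 70\right) \left(-766\right) = - 5 \left(\left(- \frac{2458605}{31043}\right) \left(-766\right)\right) = \left(-5\right) \frac{1883291430}{31043} = - \frac{9416457150}{31043}$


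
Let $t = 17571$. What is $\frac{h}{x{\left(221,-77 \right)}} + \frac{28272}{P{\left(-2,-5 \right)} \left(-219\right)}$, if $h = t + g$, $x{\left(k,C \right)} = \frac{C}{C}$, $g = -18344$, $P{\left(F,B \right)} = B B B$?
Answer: $- \frac{7044201}{9125} \approx -771.97$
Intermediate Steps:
$P{\left(F,B \right)} = B^{3}$ ($P{\left(F,B \right)} = B B^{2} = B^{3}$)
$x{\left(k,C \right)} = 1$
$h = -773$ ($h = 17571 - 18344 = -773$)
$\frac{h}{x{\left(221,-77 \right)}} + \frac{28272}{P{\left(-2,-5 \right)} \left(-219\right)} = - \frac{773}{1} + \frac{28272}{\left(-5\right)^{3} \left(-219\right)} = \left(-773\right) 1 + \frac{28272}{\left(-125\right) \left(-219\right)} = -773 + \frac{28272}{27375} = -773 + 28272 \cdot \frac{1}{27375} = -773 + \frac{9424}{9125} = - \frac{7044201}{9125}$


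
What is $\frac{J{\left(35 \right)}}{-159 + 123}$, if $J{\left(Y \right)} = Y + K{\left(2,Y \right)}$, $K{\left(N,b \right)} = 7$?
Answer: $- \frac{7}{6} \approx -1.1667$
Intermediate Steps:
$J{\left(Y \right)} = 7 + Y$ ($J{\left(Y \right)} = Y + 7 = 7 + Y$)
$\frac{J{\left(35 \right)}}{-159 + 123} = \frac{7 + 35}{-159 + 123} = \frac{42}{-36} = 42 \left(- \frac{1}{36}\right) = - \frac{7}{6}$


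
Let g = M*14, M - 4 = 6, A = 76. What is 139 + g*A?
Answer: 10779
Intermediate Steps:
M = 10 (M = 4 + 6 = 10)
g = 140 (g = 10*14 = 140)
139 + g*A = 139 + 140*76 = 139 + 10640 = 10779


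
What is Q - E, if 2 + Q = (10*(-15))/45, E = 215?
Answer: -661/3 ≈ -220.33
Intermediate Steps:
Q = -16/3 (Q = -2 + (10*(-15))/45 = -2 - 150*1/45 = -2 - 10/3 = -16/3 ≈ -5.3333)
Q - E = -16/3 - 1*215 = -16/3 - 215 = -661/3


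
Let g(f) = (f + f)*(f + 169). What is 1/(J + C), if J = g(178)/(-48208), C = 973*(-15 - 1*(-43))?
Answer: 12052/328313805 ≈ 3.6709e-5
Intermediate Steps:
g(f) = 2*f*(169 + f) (g(f) = (2*f)*(169 + f) = 2*f*(169 + f))
C = 27244 (C = 973*(-15 + 43) = 973*28 = 27244)
J = -30883/12052 (J = (2*178*(169 + 178))/(-48208) = (2*178*347)*(-1/48208) = 123532*(-1/48208) = -30883/12052 ≈ -2.5625)
1/(J + C) = 1/(-30883/12052 + 27244) = 1/(328313805/12052) = 12052/328313805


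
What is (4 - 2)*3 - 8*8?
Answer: -58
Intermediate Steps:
(4 - 2)*3 - 8*8 = 2*3 - 64 = 6 - 64 = -58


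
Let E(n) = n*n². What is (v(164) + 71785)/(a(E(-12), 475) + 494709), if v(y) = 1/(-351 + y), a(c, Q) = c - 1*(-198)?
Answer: 4474598/30741491 ≈ 0.14556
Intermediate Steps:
E(n) = n³
a(c, Q) = 198 + c (a(c, Q) = c + 198 = 198 + c)
(v(164) + 71785)/(a(E(-12), 475) + 494709) = (1/(-351 + 164) + 71785)/((198 + (-12)³) + 494709) = (1/(-187) + 71785)/((198 - 1728) + 494709) = (-1/187 + 71785)/(-1530 + 494709) = (13423794/187)/493179 = (13423794/187)*(1/493179) = 4474598/30741491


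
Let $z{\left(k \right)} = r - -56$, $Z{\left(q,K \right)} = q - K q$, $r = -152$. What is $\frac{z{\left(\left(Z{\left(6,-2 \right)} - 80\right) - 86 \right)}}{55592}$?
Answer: $- \frac{12}{6949} \approx -0.0017269$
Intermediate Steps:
$Z{\left(q,K \right)} = q - K q$
$z{\left(k \right)} = -96$ ($z{\left(k \right)} = -152 - -56 = -152 + 56 = -96$)
$\frac{z{\left(\left(Z{\left(6,-2 \right)} - 80\right) - 86 \right)}}{55592} = - \frac{96}{55592} = \left(-96\right) \frac{1}{55592} = - \frac{12}{6949}$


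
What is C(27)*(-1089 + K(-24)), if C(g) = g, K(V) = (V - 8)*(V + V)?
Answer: 12069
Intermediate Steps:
K(V) = 2*V*(-8 + V) (K(V) = (-8 + V)*(2*V) = 2*V*(-8 + V))
C(27)*(-1089 + K(-24)) = 27*(-1089 + 2*(-24)*(-8 - 24)) = 27*(-1089 + 2*(-24)*(-32)) = 27*(-1089 + 1536) = 27*447 = 12069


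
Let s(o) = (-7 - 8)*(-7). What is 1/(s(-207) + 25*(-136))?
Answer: -1/3295 ≈ -0.00030349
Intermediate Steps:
s(o) = 105 (s(o) = -15*(-7) = 105)
1/(s(-207) + 25*(-136)) = 1/(105 + 25*(-136)) = 1/(105 - 3400) = 1/(-3295) = -1/3295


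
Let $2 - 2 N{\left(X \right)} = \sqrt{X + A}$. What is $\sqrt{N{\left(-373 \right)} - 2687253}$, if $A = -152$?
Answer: $\frac{\sqrt{-10749008 - 10 i \sqrt{21}}}{2} \approx 0.0034943 - 1639.3 i$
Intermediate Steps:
$N{\left(X \right)} = 1 - \frac{\sqrt{-152 + X}}{2}$ ($N{\left(X \right)} = 1 - \frac{\sqrt{X - 152}}{2} = 1 - \frac{\sqrt{-152 + X}}{2}$)
$\sqrt{N{\left(-373 \right)} - 2687253} = \sqrt{\left(1 - \frac{\sqrt{-152 - 373}}{2}\right) - 2687253} = \sqrt{\left(1 - \frac{\sqrt{-525}}{2}\right) - 2687253} = \sqrt{\left(1 - \frac{5 i \sqrt{21}}{2}\right) - 2687253} = \sqrt{-2687252 - \frac{5 i \sqrt{21}}{2}}$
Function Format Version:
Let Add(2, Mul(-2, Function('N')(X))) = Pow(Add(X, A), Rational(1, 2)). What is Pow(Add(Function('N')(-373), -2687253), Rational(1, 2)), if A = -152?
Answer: Mul(Rational(1, 2), Pow(Add(-10749008, Mul(-10, I, Pow(21, Rational(1, 2)))), Rational(1, 2))) ≈ Add(0.0034943, Mul(-1639.3, I))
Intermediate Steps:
Function('N')(X) = Add(1, Mul(Rational(-1, 2), Pow(Add(-152, X), Rational(1, 2)))) (Function('N')(X) = Add(1, Mul(Rational(-1, 2), Pow(Add(X, -152), Rational(1, 2)))) = Add(1, Mul(Rational(-1, 2), Pow(Add(-152, X), Rational(1, 2)))))
Pow(Add(Function('N')(-373), -2687253), Rational(1, 2)) = Pow(Add(Add(1, Mul(Rational(-1, 2), Pow(Add(-152, -373), Rational(1, 2)))), -2687253), Rational(1, 2)) = Pow(Add(Add(1, Mul(Rational(-1, 2), Pow(-525, Rational(1, 2)))), -2687253), Rational(1, 2)) = Pow(Add(Add(1, Mul(Rational(-1, 2), Mul(5, I, Pow(21, Rational(1, 2))))), -2687253), Rational(1, 2)) = Pow(Add(Add(1, Mul(Rational(-5, 2), I, Pow(21, Rational(1, 2)))), -2687253), Rational(1, 2)) = Pow(Add(-2687252, Mul(Rational(-5, 2), I, Pow(21, Rational(1, 2)))), Rational(1, 2))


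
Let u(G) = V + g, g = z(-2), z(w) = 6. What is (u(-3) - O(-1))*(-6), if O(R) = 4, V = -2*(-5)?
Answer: -72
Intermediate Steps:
V = 10
g = 6
u(G) = 16 (u(G) = 10 + 6 = 16)
(u(-3) - O(-1))*(-6) = (16 - 1*4)*(-6) = (16 - 4)*(-6) = 12*(-6) = -72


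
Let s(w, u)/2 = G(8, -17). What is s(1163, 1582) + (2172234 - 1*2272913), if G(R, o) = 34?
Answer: -100611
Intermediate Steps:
s(w, u) = 68 (s(w, u) = 2*34 = 68)
s(1163, 1582) + (2172234 - 1*2272913) = 68 + (2172234 - 1*2272913) = 68 + (2172234 - 2272913) = 68 - 100679 = -100611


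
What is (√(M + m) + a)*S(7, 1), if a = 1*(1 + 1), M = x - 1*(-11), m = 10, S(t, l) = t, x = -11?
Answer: 14 + 7*√10 ≈ 36.136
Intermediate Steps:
M = 0 (M = -11 - 1*(-11) = -11 + 11 = 0)
a = 2 (a = 1*2 = 2)
(√(M + m) + a)*S(7, 1) = (√(0 + 10) + 2)*7 = (√10 + 2)*7 = (2 + √10)*7 = 14 + 7*√10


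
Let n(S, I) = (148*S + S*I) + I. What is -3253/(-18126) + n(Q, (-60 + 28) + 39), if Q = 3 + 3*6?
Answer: 59130265/18126 ≈ 3262.2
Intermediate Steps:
Q = 21 (Q = 3 + 18 = 21)
n(S, I) = I + 148*S + I*S (n(S, I) = (148*S + I*S) + I = I + 148*S + I*S)
-3253/(-18126) + n(Q, (-60 + 28) + 39) = -3253/(-18126) + (((-60 + 28) + 39) + 148*21 + ((-60 + 28) + 39)*21) = -3253*(-1/18126) + ((-32 + 39) + 3108 + (-32 + 39)*21) = 3253/18126 + (7 + 3108 + 7*21) = 3253/18126 + (7 + 3108 + 147) = 3253/18126 + 3262 = 59130265/18126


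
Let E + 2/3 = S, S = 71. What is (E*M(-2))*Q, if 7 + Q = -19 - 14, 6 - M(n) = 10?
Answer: 33760/3 ≈ 11253.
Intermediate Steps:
E = 211/3 (E = -2/3 + 71 = 211/3 ≈ 70.333)
M(n) = -4 (M(n) = 6 - 1*10 = 6 - 10 = -4)
Q = -40 (Q = -7 + (-19 - 14) = -7 - 33 = -40)
(E*M(-2))*Q = ((211/3)*(-4))*(-40) = -844/3*(-40) = 33760/3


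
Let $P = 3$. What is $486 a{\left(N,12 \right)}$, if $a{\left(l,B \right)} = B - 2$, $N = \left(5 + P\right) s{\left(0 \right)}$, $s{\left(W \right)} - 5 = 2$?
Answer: $4860$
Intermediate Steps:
$s{\left(W \right)} = 7$ ($s{\left(W \right)} = 5 + 2 = 7$)
$N = 56$ ($N = \left(5 + 3\right) 7 = 8 \cdot 7 = 56$)
$a{\left(l,B \right)} = -2 + B$ ($a{\left(l,B \right)} = B - 2 = -2 + B$)
$486 a{\left(N,12 \right)} = 486 \left(-2 + 12\right) = 486 \cdot 10 = 4860$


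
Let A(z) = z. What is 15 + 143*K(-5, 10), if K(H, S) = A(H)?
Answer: -700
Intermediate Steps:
K(H, S) = H
15 + 143*K(-5, 10) = 15 + 143*(-5) = 15 - 715 = -700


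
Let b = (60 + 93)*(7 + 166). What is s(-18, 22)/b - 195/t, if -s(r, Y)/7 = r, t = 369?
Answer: -189443/361743 ≈ -0.52369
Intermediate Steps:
s(r, Y) = -7*r
b = 26469 (b = 153*173 = 26469)
s(-18, 22)/b - 195/t = -7*(-18)/26469 - 195/369 = 126*(1/26469) - 195*1/369 = 14/2941 - 65/123 = -189443/361743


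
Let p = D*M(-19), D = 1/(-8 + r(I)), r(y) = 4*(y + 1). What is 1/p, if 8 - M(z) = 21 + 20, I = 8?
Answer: -28/33 ≈ -0.84848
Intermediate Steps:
r(y) = 4 + 4*y (r(y) = 4*(1 + y) = 4 + 4*y)
D = 1/28 (D = 1/(-8 + (4 + 4*8)) = 1/(-8 + (4 + 32)) = 1/(-8 + 36) = 1/28 ≈ 0.035714)
M(z) = -33 (M(z) = 8 - (21 + 20) = 8 - 1*41 = 8 - 41 = -33)
p = -33/28 (p = (1/28)*(-33) = -33/28 ≈ -1.1786)
1/p = 1/(-33/28) = -28/33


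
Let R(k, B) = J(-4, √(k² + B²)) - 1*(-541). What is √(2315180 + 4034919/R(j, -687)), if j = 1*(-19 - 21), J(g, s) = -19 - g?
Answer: √642677109074/526 ≈ 1524.1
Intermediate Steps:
j = -40 (j = 1*(-40) = -40)
R(k, B) = 526 (R(k, B) = (-19 - 1*(-4)) - 1*(-541) = (-19 + 4) + 541 = -15 + 541 = 526)
√(2315180 + 4034919/R(j, -687)) = √(2315180 + 4034919/526) = √(1221819599/526) = √642677109074/526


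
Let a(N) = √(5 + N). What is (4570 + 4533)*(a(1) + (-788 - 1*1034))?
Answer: -16585666 + 9103*√6 ≈ -1.6563e+7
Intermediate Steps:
(4570 + 4533)*(a(1) + (-788 - 1*1034)) = (4570 + 4533)*(√(5 + 1) + (-788 - 1*1034)) = 9103*(√6 + (-788 - 1034)) = 9103*(√6 - 1822) = 9103*(-1822 + √6) = -16585666 + 9103*√6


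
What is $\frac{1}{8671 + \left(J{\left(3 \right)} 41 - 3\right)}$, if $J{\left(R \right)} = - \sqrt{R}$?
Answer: $\frac{8668}{75129181} + \frac{41 \sqrt{3}}{75129181} \approx 0.00011632$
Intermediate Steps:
$\frac{1}{8671 + \left(J{\left(3 \right)} 41 - 3\right)} = \frac{1}{8671 + \left(- \sqrt{3} \cdot 41 - 3\right)} = \frac{1}{8671 - \left(3 + 41 \sqrt{3}\right)} = \frac{1}{8668 - 41 \sqrt{3}}$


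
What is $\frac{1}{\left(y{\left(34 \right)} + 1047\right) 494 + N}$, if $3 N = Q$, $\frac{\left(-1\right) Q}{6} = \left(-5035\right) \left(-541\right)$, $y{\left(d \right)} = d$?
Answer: $- \frac{1}{4913856} \approx -2.0351 \cdot 10^{-7}$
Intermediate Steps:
$Q = -16343610$ ($Q = - 6 \left(\left(-5035\right) \left(-541\right)\right) = \left(-6\right) 2723935 = -16343610$)
$N = -5447870$ ($N = \frac{1}{3} \left(-16343610\right) = -5447870$)
$\frac{1}{\left(y{\left(34 \right)} + 1047\right) 494 + N} = \frac{1}{\left(34 + 1047\right) 494 - 5447870} = \frac{1}{1081 \cdot 494 - 5447870} = \frac{1}{534014 - 5447870} = \frac{1}{-4913856} = - \frac{1}{4913856}$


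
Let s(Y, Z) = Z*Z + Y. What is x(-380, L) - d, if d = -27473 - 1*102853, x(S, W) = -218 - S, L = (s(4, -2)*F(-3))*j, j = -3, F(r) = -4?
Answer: 130488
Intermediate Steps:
s(Y, Z) = Y + Z² (s(Y, Z) = Z² + Y = Y + Z²)
L = 96 (L = ((4 + (-2)²)*(-4))*(-3) = ((4 + 4)*(-4))*(-3) = (8*(-4))*(-3) = -32*(-3) = 96)
d = -130326 (d = -27473 - 102853 = -130326)
x(-380, L) - d = (-218 - 1*(-380)) - 1*(-130326) = (-218 + 380) + 130326 = 162 + 130326 = 130488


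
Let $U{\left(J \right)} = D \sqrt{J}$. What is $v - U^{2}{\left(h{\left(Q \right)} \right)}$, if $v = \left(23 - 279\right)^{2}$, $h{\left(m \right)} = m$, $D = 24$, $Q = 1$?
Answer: $64960$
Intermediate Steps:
$U{\left(J \right)} = 24 \sqrt{J}$
$v = 65536$ ($v = \left(-256\right)^{2} = 65536$)
$v - U^{2}{\left(h{\left(Q \right)} \right)} = 65536 - \left(24 \sqrt{1}\right)^{2} = 65536 - \left(24 \cdot 1\right)^{2} = 65536 - 24^{2} = 65536 - 576 = 64960$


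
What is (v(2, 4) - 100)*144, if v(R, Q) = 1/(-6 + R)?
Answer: -14436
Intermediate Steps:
(v(2, 4) - 100)*144 = (1/(-6 + 2) - 100)*144 = (1/(-4) - 100)*144 = (-1/4 - 100)*144 = -401/4*144 = -14436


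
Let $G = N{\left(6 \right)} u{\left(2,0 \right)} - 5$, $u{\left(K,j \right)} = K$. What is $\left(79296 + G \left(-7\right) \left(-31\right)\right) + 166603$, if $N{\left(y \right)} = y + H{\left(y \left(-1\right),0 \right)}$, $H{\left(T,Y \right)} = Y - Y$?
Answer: $247418$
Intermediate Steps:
$H{\left(T,Y \right)} = 0$
$N{\left(y \right)} = y$ ($N{\left(y \right)} = y + 0 = y$)
$G = 7$ ($G = 6 \cdot 2 - 5 = 12 - 5 = 7$)
$\left(79296 + G \left(-7\right) \left(-31\right)\right) + 166603 = \left(79296 + 7 \left(-7\right) \left(-31\right)\right) + 166603 = \left(79296 - -1519\right) + 166603 = \left(79296 + 1519\right) + 166603 = 80815 + 166603 = 247418$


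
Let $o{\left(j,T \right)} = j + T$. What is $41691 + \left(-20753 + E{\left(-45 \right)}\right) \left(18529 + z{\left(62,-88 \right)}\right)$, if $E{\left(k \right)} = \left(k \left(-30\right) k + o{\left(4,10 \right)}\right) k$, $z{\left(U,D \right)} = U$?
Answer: $50425656588$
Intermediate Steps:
$o{\left(j,T \right)} = T + j$
$E{\left(k \right)} = k \left(14 - 30 k^{2}\right)$ ($E{\left(k \right)} = \left(k \left(-30\right) k + \left(10 + 4\right)\right) k = \left(- 30 k k + 14\right) k = \left(- 30 k^{2} + 14\right) k = \left(14 - 30 k^{2}\right) k = k \left(14 - 30 k^{2}\right)$)
$41691 + \left(-20753 + E{\left(-45 \right)}\right) \left(18529 + z{\left(62,-88 \right)}\right) = 41691 + \left(-20753 - \left(630 + 30 \left(-45\right)^{3}\right)\right) \left(18529 + 62\right) = 41691 + \left(-20753 - -2733120\right) 18591 = 41691 + \left(-20753 + \left(2733750 - 630\right)\right) 18591 = 41691 + \left(-20753 + 2733120\right) 18591 = 41691 + 2712367 \cdot 18591 = 41691 + 50425614897 = 50425656588$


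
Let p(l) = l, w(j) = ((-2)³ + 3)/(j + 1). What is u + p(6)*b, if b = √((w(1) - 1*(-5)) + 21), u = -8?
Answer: -8 + 3*√94 ≈ 21.086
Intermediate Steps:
w(j) = -5/(1 + j) (w(j) = (-8 + 3)/(1 + j) = -5/(1 + j))
b = √94/2 (b = √((-5/(1 + 1) - 1*(-5)) + 21) = √((-5/2 + 5) + 21) = √(5/2 + 21) = √(47/2) = √94/2 ≈ 4.8477)
u + p(6)*b = -8 + 6*(√94/2) = -8 + 3*√94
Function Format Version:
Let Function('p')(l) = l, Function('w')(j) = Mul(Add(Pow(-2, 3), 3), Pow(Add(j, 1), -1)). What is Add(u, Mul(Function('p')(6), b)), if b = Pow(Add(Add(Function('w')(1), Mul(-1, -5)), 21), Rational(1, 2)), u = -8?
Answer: Add(-8, Mul(3, Pow(94, Rational(1, 2)))) ≈ 21.086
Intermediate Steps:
Function('w')(j) = Mul(-5, Pow(Add(1, j), -1)) (Function('w')(j) = Mul(Add(-8, 3), Pow(Add(1, j), -1)) = Mul(-5, Pow(Add(1, j), -1)))
b = Mul(Rational(1, 2), Pow(94, Rational(1, 2))) (b = Pow(Add(Add(Mul(-5, Pow(Add(1, 1), -1)), Mul(-1, -5)), 21), Rational(1, 2)) = Pow(Add(Add(Mul(-5, Pow(2, -1)), 5), 21), Rational(1, 2)) = Pow(Add(Add(Mul(-5, Rational(1, 2)), 5), 21), Rational(1, 2)) = Pow(Add(Add(Rational(-5, 2), 5), 21), Rational(1, 2)) = Pow(Add(Rational(5, 2), 21), Rational(1, 2)) = Pow(Rational(47, 2), Rational(1, 2)) = Mul(Rational(1, 2), Pow(94, Rational(1, 2))) ≈ 4.8477)
Add(u, Mul(Function('p')(6), b)) = Add(-8, Mul(6, Mul(Rational(1, 2), Pow(94, Rational(1, 2))))) = Add(-8, Mul(3, Pow(94, Rational(1, 2))))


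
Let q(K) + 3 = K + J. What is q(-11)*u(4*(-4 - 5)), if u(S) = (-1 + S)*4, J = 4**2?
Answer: -296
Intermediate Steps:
J = 16
q(K) = 13 + K (q(K) = -3 + (K + 16) = -3 + (16 + K) = 13 + K)
u(S) = -4 + 4*S
q(-11)*u(4*(-4 - 5)) = (13 - 11)*(-4 + 4*(4*(-4 - 5))) = 2*(-4 + 4*(4*(-9))) = 2*(-4 + 4*(-36)) = 2*(-4 - 144) = 2*(-148) = -296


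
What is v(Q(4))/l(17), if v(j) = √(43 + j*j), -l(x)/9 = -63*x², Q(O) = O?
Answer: √59/163863 ≈ 4.6875e-5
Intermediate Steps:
l(x) = 567*x² (l(x) = -(-567)*x² = 567*x²)
v(j) = √(43 + j²)
v(Q(4))/l(17) = √(43 + 4²)/((567*17²)) = √(43 + 16)/((567*289)) = √59/163863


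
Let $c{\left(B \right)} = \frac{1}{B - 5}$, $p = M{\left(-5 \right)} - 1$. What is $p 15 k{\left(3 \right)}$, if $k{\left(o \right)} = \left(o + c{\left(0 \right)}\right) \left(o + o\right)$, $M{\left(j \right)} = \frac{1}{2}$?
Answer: $-126$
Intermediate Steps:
$M{\left(j \right)} = \frac{1}{2}$
$p = - \frac{1}{2}$ ($p = \frac{1}{2} - 1 = - \frac{1}{2} \approx -0.5$)
$c{\left(B \right)} = \frac{1}{-5 + B}$
$k{\left(o \right)} = 2 o \left(- \frac{1}{5} + o\right)$ ($k{\left(o \right)} = \left(o + \frac{1}{-5 + 0}\right) \left(o + o\right) = \left(o + \frac{1}{-5}\right) 2 o = \left(o - \frac{1}{5}\right) 2 o = \left(- \frac{1}{5} + o\right) 2 o = 2 o \left(- \frac{1}{5} + o\right)$)
$p 15 k{\left(3 \right)} = \left(- \frac{1}{2}\right) 15 \cdot \frac{2}{5} \cdot 3 \left(-1 + 5 \cdot 3\right) = - \frac{15 \cdot \frac{2}{5} \cdot 3 \left(-1 + 15\right)}{2} = - \frac{15 \cdot \frac{2}{5} \cdot 3 \cdot 14}{2} = \left(- \frac{15}{2}\right) \frac{84}{5} = -126$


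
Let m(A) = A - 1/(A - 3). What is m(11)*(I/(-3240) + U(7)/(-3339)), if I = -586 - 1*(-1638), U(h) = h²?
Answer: -422501/114480 ≈ -3.6906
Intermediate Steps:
m(A) = A - 1/(-3 + A)
I = 1052 (I = -586 + 1638 = 1052)
m(11)*(I/(-3240) + U(7)/(-3339)) = ((-1 + 11² - 3*11)/(-3 + 11))*(1052/(-3240) + 7²/(-3339)) = ((-1 + 121 - 33)/8)*(1052*(-1/3240) + 49*(-1/3339)) = ((⅛)*87)*(-263/810 - 7/477) = (87/8)*(-14569/42930) = -422501/114480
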